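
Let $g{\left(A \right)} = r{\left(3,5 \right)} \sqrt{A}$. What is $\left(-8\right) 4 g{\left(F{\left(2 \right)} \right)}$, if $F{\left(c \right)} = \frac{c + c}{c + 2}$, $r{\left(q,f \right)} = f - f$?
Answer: $0$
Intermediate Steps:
$r{\left(q,f \right)} = 0$
$F{\left(c \right)} = \frac{2 c}{2 + c}$
$g{\left(A \right)} = 0$ ($g{\left(A \right)} = 0 \sqrt{A} = 0$)
$\left(-8\right) 4 g{\left(F{\left(2 \right)} \right)} = \left(-8\right) 4 \cdot 0 = \left(-32\right) 0 = 0$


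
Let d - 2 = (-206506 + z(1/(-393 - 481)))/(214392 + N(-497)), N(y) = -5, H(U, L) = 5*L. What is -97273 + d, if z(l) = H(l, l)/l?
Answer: -20853844378/214387 ≈ -97272.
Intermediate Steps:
z(l) = 5 (z(l) = (5*l)/l = 5)
d = 222273/214387 (d = 2 + (-206506 + 5)/(214392 - 5) = 2 - 206501/214387 = 222273/214387 ≈ 1.0368)
-97273 + d = -97273 + 222273/214387 = -20853844378/214387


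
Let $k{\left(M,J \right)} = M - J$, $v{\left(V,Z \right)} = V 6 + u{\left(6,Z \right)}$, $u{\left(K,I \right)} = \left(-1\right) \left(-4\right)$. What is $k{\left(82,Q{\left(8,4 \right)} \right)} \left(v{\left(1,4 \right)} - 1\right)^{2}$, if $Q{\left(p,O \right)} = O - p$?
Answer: $6966$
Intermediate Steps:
$u{\left(K,I \right)} = 4$
$v{\left(V,Z \right)} = 4 + 6 V$ ($v{\left(V,Z \right)} = V 6 + 4 = 6 V + 4 = 4 + 6 V$)
$k{\left(82,Q{\left(8,4 \right)} \right)} \left(v{\left(1,4 \right)} - 1\right)^{2} = \left(82 - \left(4 - 8\right)\right) \left(\left(4 + 6 \cdot 1\right) - 1\right)^{2} = \left(82 - \left(4 - 8\right)\right) \left(\left(4 + 6\right) - 1\right)^{2} = \left(82 - -4\right) \left(10 - 1\right)^{2} = \left(82 + 4\right) 9^{2} = 86 \cdot 81 = 6966$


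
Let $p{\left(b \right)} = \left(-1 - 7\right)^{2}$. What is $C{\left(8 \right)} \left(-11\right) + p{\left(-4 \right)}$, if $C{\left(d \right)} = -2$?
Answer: $86$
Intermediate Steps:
$p{\left(b \right)} = 64$ ($p{\left(b \right)} = \left(-1 - 7\right)^{2} = \left(-8\right)^{2} = 64$)
$C{\left(8 \right)} \left(-11\right) + p{\left(-4 \right)} = \left(-2\right) \left(-11\right) + 64 = 22 + 64 = 86$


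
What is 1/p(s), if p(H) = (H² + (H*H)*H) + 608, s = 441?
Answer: 1/85961210 ≈ 1.1633e-8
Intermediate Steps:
p(H) = 608 + H² + H³ (p(H) = (H² + H²*H) + 608 = (H² + H³) + 608 = 608 + H² + H³)
1/p(s) = 1/(608 + 441² + 441³) = 1/(608 + 194481 + 85766121) = 1/85961210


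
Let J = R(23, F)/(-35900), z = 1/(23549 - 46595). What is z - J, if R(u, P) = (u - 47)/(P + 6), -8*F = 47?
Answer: -1115183/206837850 ≈ -0.0053916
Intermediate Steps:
z = -1/23046 (z = 1/(-23046) = -1/23046 ≈ -4.3391e-5)
F = -47/8 (F = -1/8*47 = -47/8 ≈ -5.8750)
R(u, P) = (-47 + u)/(6 + P)
J = 48/8975 (J = ((-47 + 23)/(6 - 47/8))/(-35900) = (-24/(1/8))*(-1/35900) = (8*(-24))*(-1/35900) = -192*(-1/35900) = 48/8975 ≈ 0.0053482)
z - J = -1/23046 - 1*48/8975 = -1/23046 - 48/8975 = -1115183/206837850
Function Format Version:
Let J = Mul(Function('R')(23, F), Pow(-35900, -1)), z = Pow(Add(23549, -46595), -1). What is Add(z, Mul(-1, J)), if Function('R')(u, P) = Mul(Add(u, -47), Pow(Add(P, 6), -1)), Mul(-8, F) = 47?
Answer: Rational(-1115183, 206837850) ≈ -0.0053916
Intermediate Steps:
z = Rational(-1, 23046) (z = Pow(-23046, -1) = Rational(-1, 23046) ≈ -4.3391e-5)
F = Rational(-47, 8) (F = Mul(Rational(-1, 8), 47) = Rational(-47, 8) ≈ -5.8750)
Function('R')(u, P) = Mul(Pow(Add(6, P), -1), Add(-47, u)) (Function('R')(u, P) = Mul(Add(-47, u), Pow(Add(6, P), -1)) = Mul(Pow(Add(6, P), -1), Add(-47, u)))
J = Rational(48, 8975) (J = Mul(Mul(Pow(Add(6, Rational(-47, 8)), -1), Add(-47, 23)), Pow(-35900, -1)) = Mul(Mul(Pow(Rational(1, 8), -1), -24), Rational(-1, 35900)) = Mul(Mul(8, -24), Rational(-1, 35900)) = Mul(-192, Rational(-1, 35900)) = Rational(48, 8975) ≈ 0.0053482)
Add(z, Mul(-1, J)) = Add(Rational(-1, 23046), Mul(-1, Rational(48, 8975))) = Add(Rational(-1, 23046), Rational(-48, 8975)) = Rational(-1115183, 206837850)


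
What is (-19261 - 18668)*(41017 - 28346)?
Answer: -480598359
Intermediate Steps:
(-19261 - 18668)*(41017 - 28346) = -37929*12671 = -480598359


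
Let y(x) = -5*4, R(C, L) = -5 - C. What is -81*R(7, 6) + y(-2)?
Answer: 952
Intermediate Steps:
y(x) = -20
-81*R(7, 6) + y(-2) = -81*(-5 - 1*7) - 20 = -81*(-5 - 7) - 20 = -81*(-12) - 20 = 972 - 20 = 952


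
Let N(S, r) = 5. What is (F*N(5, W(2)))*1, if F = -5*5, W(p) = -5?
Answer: -125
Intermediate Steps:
F = -25
(F*N(5, W(2)))*1 = -25*5*1 = -125*1 = -125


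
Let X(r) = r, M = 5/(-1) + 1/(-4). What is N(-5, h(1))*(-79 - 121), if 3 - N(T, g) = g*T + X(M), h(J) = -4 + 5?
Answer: -2650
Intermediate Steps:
M = -21/4 (M = 5*(-1) + 1*(-¼) = -5 - ¼ = -21/4 ≈ -5.2500)
h(J) = 1
N(T, g) = 33/4 - T*g (N(T, g) = 3 - (g*T - 21/4) = 3 - (T*g - 21/4) = 3 - (-21/4 + T*g) = 3 + (21/4 - T*g) = 33/4 - T*g)
N(-5, h(1))*(-79 - 121) = (33/4 - 1*(-5)*1)*(-79 - 121) = (33/4 + 5)*(-200) = (53/4)*(-200) = -2650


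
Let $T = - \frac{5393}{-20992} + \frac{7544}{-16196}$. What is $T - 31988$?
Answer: $- \frac{2718889251359}{84996608} \approx -31988.0$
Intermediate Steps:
$T = - \frac{17754655}{84996608}$ ($T = \left(-5393\right) \left(- \frac{1}{20992}\right) + 7544 \left(- \frac{1}{16196}\right) = \frac{5393}{20992} - \frac{1886}{4049} = - \frac{17754655}{84996608} \approx -0.20889$)
$T - 31988 = - \frac{17754655}{84996608} - 31988 = - \frac{2718889251359}{84996608}$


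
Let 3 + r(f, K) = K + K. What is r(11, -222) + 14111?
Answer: 13664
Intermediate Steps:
r(f, K) = -3 + 2*K (r(f, K) = -3 + (K + K) = -3 + 2*K)
r(11, -222) + 14111 = (-3 + 2*(-222)) + 14111 = (-3 - 444) + 14111 = -447 + 14111 = 13664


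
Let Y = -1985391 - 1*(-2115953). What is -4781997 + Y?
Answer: -4651435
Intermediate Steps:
Y = 130562 (Y = -1985391 + 2115953 = 130562)
-4781997 + Y = -4781997 + 130562 = -4651435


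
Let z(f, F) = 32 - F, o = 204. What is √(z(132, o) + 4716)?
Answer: 8*√71 ≈ 67.409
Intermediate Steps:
√(z(132, o) + 4716) = √((32 - 1*204) + 4716) = √((32 - 204) + 4716) = √(-172 + 4716) = √4544 = 8*√71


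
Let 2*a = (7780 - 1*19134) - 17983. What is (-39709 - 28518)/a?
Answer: 136454/29337 ≈ 4.6513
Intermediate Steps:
a = -29337/2 (a = ((7780 - 1*19134) - 17983)/2 = ((7780 - 19134) - 17983)/2 = (-11354 - 17983)/2 = (½)*(-29337) = -29337/2 ≈ -14669.)
(-39709 - 28518)/a = (-39709 - 28518)/(-29337/2) = -68227*(-2/29337) = 136454/29337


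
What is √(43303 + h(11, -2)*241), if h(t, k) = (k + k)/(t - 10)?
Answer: √42339 ≈ 205.76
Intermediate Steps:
h(t, k) = 2*k/(-10 + t) (h(t, k) = (2*k)/(-10 + t) = 2*k/(-10 + t))
√(43303 + h(11, -2)*241) = √(43303 + (2*(-2)/(-10 + 11))*241) = √(43303 + (2*(-2)/1)*241) = √(43303 + (2*(-2)*1)*241) = √(43303 - 4*241) = √(43303 - 964) = √42339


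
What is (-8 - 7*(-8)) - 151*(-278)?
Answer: 42026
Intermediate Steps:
(-8 - 7*(-8)) - 151*(-278) = (-8 + 56) + 41978 = 48 + 41978 = 42026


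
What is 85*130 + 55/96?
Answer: 1060855/96 ≈ 11051.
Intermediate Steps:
85*130 + 55/96 = 11050 + 55*(1/96) = 11050 + 55/96 = 1060855/96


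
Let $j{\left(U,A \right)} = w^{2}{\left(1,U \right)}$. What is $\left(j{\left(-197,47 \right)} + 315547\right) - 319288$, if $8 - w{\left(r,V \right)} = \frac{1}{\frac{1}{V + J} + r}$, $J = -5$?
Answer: $- \frac{149163305}{40401} \approx -3692.1$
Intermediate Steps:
$w{\left(r,V \right)} = 8 - \frac{1}{r + \frac{1}{-5 + V}}$ ($w{\left(r,V \right)} = 8 - \frac{1}{\frac{1}{V - 5} + r} = 8 - \frac{1}{\frac{1}{-5 + V} + r} = 8 - \frac{1}{r + \frac{1}{-5 + V}}$)
$j{\left(U,A \right)} = \frac{\left(-27 + 7 U\right)^{2}}{\left(-4 + U\right)^{2}}$ ($j{\left(U,A \right)} = \left(\frac{13 - U - 40 + 8 U 1}{1 - 5 + U 1}\right)^{2} = \left(\frac{13 - U - 40 + 8 U}{1 - 5 + U}\right)^{2} = \left(\frac{-27 + 7 U}{-4 + U}\right)^{2} = \frac{\left(-27 + 7 U\right)^{2}}{\left(-4 + U\right)^{2}}$)
$\left(j{\left(-197,47 \right)} + 315547\right) - 319288 = \left(\frac{\left(27 - -1379\right)^{2}}{\left(-4 - 197\right)^{2}} + 315547\right) - 319288 = \left(\frac{\left(27 + 1379\right)^{2}}{40401} + 315547\right) - 319288 = \left(\frac{1406^{2}}{40401} + 315547\right) - 319288 = \left(\frac{1}{40401} \cdot 1976836 + 315547\right) - 319288 = \left(\frac{1976836}{40401} + 315547\right) - 319288 = \frac{12750391183}{40401} - 319288 = - \frac{149163305}{40401}$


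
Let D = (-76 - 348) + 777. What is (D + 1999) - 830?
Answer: 1522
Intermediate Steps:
D = 353 (D = -424 + 777 = 353)
(D + 1999) - 830 = (353 + 1999) - 830 = 2352 - 830 = 1522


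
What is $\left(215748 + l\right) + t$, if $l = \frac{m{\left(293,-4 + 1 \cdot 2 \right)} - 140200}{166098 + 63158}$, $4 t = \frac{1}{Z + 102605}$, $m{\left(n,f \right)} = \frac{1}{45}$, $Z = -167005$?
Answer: $\frac{14333908876610927}{66438388800} \approx 2.1575 \cdot 10^{5}$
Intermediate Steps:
$m{\left(n,f \right)} = \frac{1}{45}$
$t = - \frac{1}{257600}$ ($t = \frac{1}{4 \left(-167005 + 102605\right)} = \frac{1}{4 \left(-64400\right)} = \frac{1}{4} \left(- \frac{1}{64400}\right) = - \frac{1}{257600} \approx -3.882 \cdot 10^{-6}$)
$l = - \frac{6308999}{10316520}$ ($l = \frac{\frac{1}{45} - 140200}{166098 + 63158} = - \frac{6308999}{45 \cdot 229256} = \left(- \frac{6308999}{45}\right) \frac{1}{229256} = - \frac{6308999}{10316520} \approx -0.61154$)
$\left(215748 + l\right) + t = \left(215748 - \frac{6308999}{10316520}\right) - \frac{1}{257600} = \frac{2225762247961}{10316520} - \frac{1}{257600} = \frac{14333908876610927}{66438388800}$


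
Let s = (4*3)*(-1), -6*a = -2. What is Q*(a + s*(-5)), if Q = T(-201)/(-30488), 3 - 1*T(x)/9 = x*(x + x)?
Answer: 43873857/30488 ≈ 1439.1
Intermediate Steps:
T(x) = 27 - 18*x² (T(x) = 27 - 9*x*(x + x) = 27 - 9*x*2*x = 27 - 18*x²)
a = ⅓ (a = -⅙*(-2) = ⅓ ≈ 0.33333)
s = -12 (s = 12*(-1) = -12)
Q = 727191/30488 (Q = (27 - 18*(-201)²)/(-30488) = (27 - 18*40401)*(-1/30488) = (27 - 727218)*(-1/30488) = -727191*(-1/30488) = 727191/30488 ≈ 23.852)
Q*(a + s*(-5)) = 727191*(⅓ - 12*(-5))/30488 = 727191*(⅓ + 60)/30488 = (727191/30488)*(181/3) = 43873857/30488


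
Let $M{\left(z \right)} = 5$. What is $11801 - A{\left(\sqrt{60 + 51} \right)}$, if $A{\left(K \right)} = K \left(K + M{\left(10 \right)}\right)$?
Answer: $11690 - 5 \sqrt{111} \approx 11637.0$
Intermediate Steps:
$A{\left(K \right)} = K \left(5 + K\right)$ ($A{\left(K \right)} = K \left(K + 5\right) = K \left(5 + K\right)$)
$11801 - A{\left(\sqrt{60 + 51} \right)} = 11801 - \sqrt{60 + 51} \left(5 + \sqrt{60 + 51}\right) = 11801 - \sqrt{111} \left(5 + \sqrt{111}\right)$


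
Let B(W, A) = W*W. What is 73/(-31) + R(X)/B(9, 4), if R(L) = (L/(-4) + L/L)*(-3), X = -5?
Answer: -907/372 ≈ -2.4382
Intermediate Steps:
B(W, A) = W²
R(L) = -3 + 3*L/4 (R(L) = (L*(-¼) + 1)*(-3) = (-L/4 + 1)*(-3) = (1 - L/4)*(-3) = -3 + 3*L/4)
73/(-31) + R(X)/B(9, 4) = 73/(-31) + (-3 + (¾)*(-5))/(9²) = 73*(-1/31) + (-3 - 15/4)/81 = -73/31 - 27/4*1/81 = -73/31 - 1/12 = -907/372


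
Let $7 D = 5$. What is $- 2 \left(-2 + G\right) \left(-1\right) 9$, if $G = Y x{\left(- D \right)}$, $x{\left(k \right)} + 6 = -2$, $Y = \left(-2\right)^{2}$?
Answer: $-612$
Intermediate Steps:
$D = \frac{5}{7}$ ($D = \frac{1}{7} \cdot 5 = \frac{5}{7} \approx 0.71429$)
$Y = 4$
$x{\left(k \right)} = -8$ ($x{\left(k \right)} = -6 - 2 = -8$)
$G = -32$ ($G = 4 \left(-8\right) = -32$)
$- 2 \left(-2 + G\right) \left(-1\right) 9 = - 2 \left(-2 - 32\right) \left(-1\right) 9 = - 2 \left(\left(-34\right) \left(-1\right)\right) 9 = \left(-2\right) 34 \cdot 9 = \left(-68\right) 9 = -612$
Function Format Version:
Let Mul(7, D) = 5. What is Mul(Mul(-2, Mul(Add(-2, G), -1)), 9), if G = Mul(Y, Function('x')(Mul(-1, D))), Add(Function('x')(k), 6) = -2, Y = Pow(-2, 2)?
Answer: -612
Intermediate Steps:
D = Rational(5, 7) (D = Mul(Rational(1, 7), 5) = Rational(5, 7) ≈ 0.71429)
Y = 4
Function('x')(k) = -8 (Function('x')(k) = Add(-6, -2) = -8)
G = -32 (G = Mul(4, -8) = -32)
Mul(Mul(-2, Mul(Add(-2, G), -1)), 9) = Mul(Mul(-2, Mul(Add(-2, -32), -1)), 9) = Mul(Mul(-2, Mul(-34, -1)), 9) = Mul(Mul(-2, 34), 9) = Mul(-68, 9) = -612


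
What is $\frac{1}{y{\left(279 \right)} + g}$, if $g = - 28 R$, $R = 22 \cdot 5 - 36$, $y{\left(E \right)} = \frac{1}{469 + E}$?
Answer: $- \frac{748}{1549855} \approx -0.00048263$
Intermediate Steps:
$R = 74$ ($R = 110 - 36 = 74$)
$g = -2072$ ($g = \left(-28\right) 74 = -2072$)
$\frac{1}{y{\left(279 \right)} + g} = \frac{1}{\frac{1}{469 + 279} - 2072} = \frac{1}{\frac{1}{748} - 2072} = \frac{1}{- \frac{1549855}{748}} = - \frac{748}{1549855}$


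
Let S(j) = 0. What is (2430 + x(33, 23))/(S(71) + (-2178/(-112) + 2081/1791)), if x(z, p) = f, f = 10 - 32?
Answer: 241512768/2066935 ≈ 116.85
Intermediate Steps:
f = -22
x(z, p) = -22
(2430 + x(33, 23))/(S(71) + (-2178/(-112) + 2081/1791)) = (2430 - 22)/(0 + (-2178/(-112) + 2081/1791)) = 2408/(0 + (-2178*(-1/112) + 2081*(1/1791))) = 2408/(0 + (1089/56 + 2081/1791)) = 2408/(0 + 2066935/100296) = 2408/(2066935/100296) = 2408*(100296/2066935) = 241512768/2066935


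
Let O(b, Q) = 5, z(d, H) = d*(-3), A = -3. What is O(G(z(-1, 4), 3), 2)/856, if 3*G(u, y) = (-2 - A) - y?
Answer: 5/856 ≈ 0.0058411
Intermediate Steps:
z(d, H) = -3*d
G(u, y) = 1/3 - y/3 (G(u, y) = ((-2 - 1*(-3)) - y)/3 = ((-2 + 3) - y)/3 = (1 - y)/3 = 1/3 - y/3)
O(G(z(-1, 4), 3), 2)/856 = 5/856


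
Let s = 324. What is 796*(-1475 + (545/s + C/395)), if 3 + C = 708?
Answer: -7495406839/6399 ≈ -1.1713e+6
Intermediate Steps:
C = 705 (C = -3 + 708 = 705)
796*(-1475 + (545/s + C/395)) = 796*(-1475 + (545/324 + 705/395)) = 796*(-1475 + (545*(1/324) + 705*(1/395))) = 796*(-1475 + (545/324 + 141/79)) = 796*(-1475 + 88739/25596) = 796*(-37665361/25596) = -7495406839/6399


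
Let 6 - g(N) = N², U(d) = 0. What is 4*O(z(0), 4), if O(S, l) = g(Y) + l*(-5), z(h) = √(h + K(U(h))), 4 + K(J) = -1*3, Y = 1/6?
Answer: -505/9 ≈ -56.111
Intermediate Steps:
Y = ⅙ ≈ 0.16667
K(J) = -7 (K(J) = -4 - 1*3 = -4 - 3 = -7)
g(N) = 6 - N²
z(h) = √(-7 + h) (z(h) = √(h - 7) = √(-7 + h))
O(S, l) = 215/36 - 5*l (O(S, l) = (6 - (⅙)²) + l*(-5) = (6 - 1*1/36) - 5*l = (6 - 1/36) - 5*l = 215/36 - 5*l)
4*O(z(0), 4) = 4*(215/36 - 5*4) = 4*(215/36 - 20) = 4*(-505/36) = -505/9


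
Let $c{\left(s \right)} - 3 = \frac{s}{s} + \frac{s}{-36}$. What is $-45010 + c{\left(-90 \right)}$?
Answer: $- \frac{90007}{2} \approx -45004.0$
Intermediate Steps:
$c{\left(s \right)} = 4 - \frac{s}{36}$ ($c{\left(s \right)} = 3 + \left(\frac{s}{s} + \frac{s}{-36}\right) = 3 + \left(1 + s \left(- \frac{1}{36}\right)\right) = 3 - \left(-1 + \frac{s}{36}\right) = 4 - \frac{s}{36}$)
$-45010 + c{\left(-90 \right)} = -45010 + \left(4 - - \frac{5}{2}\right) = -45010 + \left(4 + \frac{5}{2}\right) = -45010 + \frac{13}{2} = - \frac{90007}{2}$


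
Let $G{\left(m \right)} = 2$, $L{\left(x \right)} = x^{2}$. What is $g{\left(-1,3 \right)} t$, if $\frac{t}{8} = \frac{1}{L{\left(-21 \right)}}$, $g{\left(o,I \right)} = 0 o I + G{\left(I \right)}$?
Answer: $\frac{16}{441} \approx 0.036281$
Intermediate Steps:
$g{\left(o,I \right)} = 2$ ($g{\left(o,I \right)} = 0 o I + 2 = 0 I + 2 = 0 + 2 = 2$)
$t = \frac{8}{441}$ ($t = \frac{8}{\left(-21\right)^{2}} = \frac{8}{441} \approx 0.018141$)
$g{\left(-1,3 \right)} t = 2 \cdot \frac{8}{441} = \frac{16}{441}$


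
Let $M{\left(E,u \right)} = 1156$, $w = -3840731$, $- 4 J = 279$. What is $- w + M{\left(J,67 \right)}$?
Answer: $3841887$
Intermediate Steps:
$J = - \frac{279}{4}$ ($J = \left(- \frac{1}{4}\right) 279 = - \frac{279}{4} \approx -69.75$)
$- w + M{\left(J,67 \right)} = \left(-1\right) \left(-3840731\right) + 1156 = 3840731 + 1156 = 3841887$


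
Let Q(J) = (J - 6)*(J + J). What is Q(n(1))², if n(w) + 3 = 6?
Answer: 324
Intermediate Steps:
n(w) = 3 (n(w) = -3 + 6 = 3)
Q(J) = 2*J*(-6 + J) (Q(J) = (-6 + J)*(2*J) = 2*J*(-6 + J))
Q(n(1))² = (2*3*(-6 + 3))² = (2*3*(-3))² = (-18)² = 324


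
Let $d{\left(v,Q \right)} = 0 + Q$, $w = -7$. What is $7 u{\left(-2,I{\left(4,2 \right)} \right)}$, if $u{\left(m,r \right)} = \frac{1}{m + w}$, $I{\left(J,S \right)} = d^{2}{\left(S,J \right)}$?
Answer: $- \frac{7}{9} \approx -0.77778$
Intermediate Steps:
$d{\left(v,Q \right)} = Q$
$I{\left(J,S \right)} = J^{2}$
$u{\left(m,r \right)} = \frac{1}{-7 + m}$ ($u{\left(m,r \right)} = \frac{1}{m - 7} = \frac{1}{-7 + m}$)
$7 u{\left(-2,I{\left(4,2 \right)} \right)} = \frac{7}{-7 - 2} = \frac{7}{-9} = 7 \left(- \frac{1}{9}\right) = - \frac{7}{9}$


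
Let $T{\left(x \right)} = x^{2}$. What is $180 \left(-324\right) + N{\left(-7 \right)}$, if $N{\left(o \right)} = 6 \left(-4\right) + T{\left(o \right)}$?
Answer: $-58295$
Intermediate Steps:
$N{\left(o \right)} = -24 + o^{2}$ ($N{\left(o \right)} = 6 \left(-4\right) + o^{2} = -24 + o^{2}$)
$180 \left(-324\right) + N{\left(-7 \right)} = 180 \left(-324\right) - \left(24 - \left(-7\right)^{2}\right) = -58320 + \left(-24 + 49\right) = -58320 + 25 = -58295$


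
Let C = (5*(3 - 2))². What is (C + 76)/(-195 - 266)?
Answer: -101/461 ≈ -0.21909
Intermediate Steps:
C = 25 (C = (5*1)² = 5² = 25)
(C + 76)/(-195 - 266) = (25 + 76)/(-195 - 266) = 101/(-461) = 101*(-1/461) = -101/461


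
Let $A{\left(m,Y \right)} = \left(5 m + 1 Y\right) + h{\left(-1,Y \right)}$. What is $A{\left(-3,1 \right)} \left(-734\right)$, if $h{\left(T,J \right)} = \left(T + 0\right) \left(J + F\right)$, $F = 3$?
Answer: $13212$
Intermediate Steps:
$h{\left(T,J \right)} = T \left(3 + J\right)$ ($h{\left(T,J \right)} = \left(T + 0\right) \left(J + 3\right) = T \left(3 + J\right)$)
$A{\left(m,Y \right)} = -3 + 5 m$ ($A{\left(m,Y \right)} = \left(5 m + 1 Y\right) - \left(3 + Y\right) = \left(5 m + Y\right) - \left(3 + Y\right) = \left(Y + 5 m\right) - \left(3 + Y\right) = -3 + 5 m$)
$A{\left(-3,1 \right)} \left(-734\right) = \left(-3 + 5 \left(-3\right)\right) \left(-734\right) = \left(-3 - 15\right) \left(-734\right) = \left(-18\right) \left(-734\right) = 13212$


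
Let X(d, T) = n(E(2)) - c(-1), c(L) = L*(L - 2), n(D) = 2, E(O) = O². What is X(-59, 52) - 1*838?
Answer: -839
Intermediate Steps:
c(L) = L*(-2 + L)
X(d, T) = -1 (X(d, T) = 2 - (-1)*(-2 - 1) = 2 - (-1)*(-3) = 2 - 1*3 = 2 - 3 = -1)
X(-59, 52) - 1*838 = -1 - 1*838 = -1 - 838 = -839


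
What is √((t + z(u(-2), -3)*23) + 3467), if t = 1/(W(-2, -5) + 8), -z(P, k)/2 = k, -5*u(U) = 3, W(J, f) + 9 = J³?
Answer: 2*√8111/3 ≈ 60.041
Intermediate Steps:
W(J, f) = -9 + J³
u(U) = -⅗ (u(U) = -⅕*3 = -⅗)
z(P, k) = -2*k
t = -⅑ (t = 1/((-9 + (-2)³) + 8) = 1/((-9 - 8) + 8) = 1/(-17 + 8) = 1/(-9) = -⅑ ≈ -0.11111)
√((t + z(u(-2), -3)*23) + 3467) = √((-⅑ - 2*(-3)*23) + 3467) = √((-⅑ + 6*23) + 3467) = √((-⅑ + 138) + 3467) = √(1241/9 + 3467) = √(32444/9) = 2*√8111/3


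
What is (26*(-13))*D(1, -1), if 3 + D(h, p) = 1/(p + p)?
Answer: 1183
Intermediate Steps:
D(h, p) = -3 + 1/(2*p) (D(h, p) = -3 + 1/(p + p) = -3 + 1/(2*p))
(26*(-13))*D(1, -1) = (26*(-13))*(-3 + (1/2)/(-1)) = -338*(-3 + (1/2)*(-1)) = -338*(-3 - 1/2) = -338*(-7/2) = 1183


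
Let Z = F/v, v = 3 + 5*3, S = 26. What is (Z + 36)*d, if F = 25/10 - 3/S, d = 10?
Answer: 42275/117 ≈ 361.32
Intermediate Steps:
v = 18 (v = 3 + 15 = 18)
F = 31/13 (F = 25/10 - 3/26 = 25*(⅒) - 3*1/26 = 5/2 - 3/26 = 31/13 ≈ 2.3846)
Z = 31/234 (Z = (31/13)/18 = (31/13)*(1/18) = 31/234 ≈ 0.13248)
(Z + 36)*d = (31/234 + 36)*10 = (8455/234)*10 = 42275/117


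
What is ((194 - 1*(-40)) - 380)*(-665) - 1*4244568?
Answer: -4147478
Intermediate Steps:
((194 - 1*(-40)) - 380)*(-665) - 1*4244568 = ((194 + 40) - 380)*(-665) - 4244568 = (234 - 380)*(-665) - 4244568 = -146*(-665) - 4244568 = 97090 - 4244568 = -4147478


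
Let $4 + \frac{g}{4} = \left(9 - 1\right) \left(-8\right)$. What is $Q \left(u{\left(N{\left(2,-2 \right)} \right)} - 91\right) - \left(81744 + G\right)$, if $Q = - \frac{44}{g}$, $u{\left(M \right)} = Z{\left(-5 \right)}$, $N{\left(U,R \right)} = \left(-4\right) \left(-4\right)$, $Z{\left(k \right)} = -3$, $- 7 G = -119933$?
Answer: $- \frac{23536413}{238} \approx -98893.0$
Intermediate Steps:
$G = \frac{119933}{7}$ ($G = \left(- \frac{1}{7}\right) \left(-119933\right) = \frac{119933}{7} \approx 17133.0$)
$N{\left(U,R \right)} = 16$
$g = -272$ ($g = -16 + 4 \left(9 - 1\right) \left(-8\right) = -16 + 4 \cdot 8 \left(-8\right) = -16 + 4 \left(-64\right) = -16 - 256 = -272$)
$u{\left(M \right)} = -3$
$Q = \frac{11}{68}$ ($Q = - \frac{44}{-272} = \left(-44\right) \left(- \frac{1}{272}\right) = \frac{11}{68} \approx 0.16176$)
$Q \left(u{\left(N{\left(2,-2 \right)} \right)} - 91\right) - \left(81744 + G\right) = \frac{11 \left(-3 - 91\right)}{68} - \left(81744 + \frac{119933}{7}\right) = \frac{11}{68} \left(-94\right) - \frac{692141}{7} = - \frac{517}{34} - \frac{692141}{7} = - \frac{23536413}{238}$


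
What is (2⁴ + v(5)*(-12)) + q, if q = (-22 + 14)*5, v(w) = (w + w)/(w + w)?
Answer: -36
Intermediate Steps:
v(w) = 1 (v(w) = (2*w)/((2*w)) = (2*w)*(1/(2*w)) = 1)
q = -40 (q = -8*5 = -40)
(2⁴ + v(5)*(-12)) + q = (2⁴ + 1*(-12)) - 40 = (16 - 12) - 40 = 4 - 40 = -36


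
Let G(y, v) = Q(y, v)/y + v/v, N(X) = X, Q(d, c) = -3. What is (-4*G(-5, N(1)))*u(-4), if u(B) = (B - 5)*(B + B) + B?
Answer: -2176/5 ≈ -435.20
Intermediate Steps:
u(B) = B + 2*B*(-5 + B) (u(B) = (-5 + B)*(2*B) + B = 2*B*(-5 + B) + B = B + 2*B*(-5 + B))
G(y, v) = 1 - 3/y (G(y, v) = -3/y + v/v = -3/y + 1 = 1 - 3/y)
(-4*G(-5, N(1)))*u(-4) = (-4*(-3 - 5)/(-5))*(-4*(-9 + 2*(-4))) = (-(-4)*(-8)/5)*(-4*(-9 - 8)) = (-4*8/5)*(-4*(-17)) = -32/5*68 = -2176/5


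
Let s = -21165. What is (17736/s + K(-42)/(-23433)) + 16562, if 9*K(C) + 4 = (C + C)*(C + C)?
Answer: 24640944409346/1487878335 ≈ 16561.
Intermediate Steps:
K(C) = -4/9 + 4*C²/9 (K(C) = -4/9 + ((C + C)*(C + C))/9 = -4/9 + ((2*C)*(2*C))/9 = -4/9 + (4*C²)/9 = -4/9 + 4*C²/9)
(17736/s + K(-42)/(-23433)) + 16562 = (17736/(-21165) + (-4/9 + (4/9)*(-42)²)/(-23433)) + 16562 = (17736*(-1/21165) + (-4/9 + (4/9)*1764)*(-1/23433)) + 16562 = (-5912/7055 + (-4/9 + 784)*(-1/23433)) + 16562 = (-5912/7055 + (7052/9)*(-1/23433)) + 16562 = (-5912/7055 - 7052/210897) + 16562 = -1296574924/1487878335 + 16562 = 24640944409346/1487878335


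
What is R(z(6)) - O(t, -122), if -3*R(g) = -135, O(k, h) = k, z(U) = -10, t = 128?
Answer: -83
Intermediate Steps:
R(g) = 45 (R(g) = -1/3*(-135) = 45)
R(z(6)) - O(t, -122) = 45 - 1*128 = 45 - 128 = -83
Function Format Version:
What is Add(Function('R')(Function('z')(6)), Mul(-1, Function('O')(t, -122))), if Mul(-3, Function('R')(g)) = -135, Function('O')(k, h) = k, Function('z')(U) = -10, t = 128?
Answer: -83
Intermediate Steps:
Function('R')(g) = 45 (Function('R')(g) = Mul(Rational(-1, 3), -135) = 45)
Add(Function('R')(Function('z')(6)), Mul(-1, Function('O')(t, -122))) = Add(45, Mul(-1, 128)) = Add(45, -128) = -83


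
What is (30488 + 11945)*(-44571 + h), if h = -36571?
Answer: -3443098486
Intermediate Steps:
(30488 + 11945)*(-44571 + h) = (30488 + 11945)*(-44571 - 36571) = 42433*(-81142) = -3443098486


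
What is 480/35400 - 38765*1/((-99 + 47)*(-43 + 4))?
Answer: -11427563/598260 ≈ -19.101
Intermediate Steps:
480/35400 - 38765*1/((-99 + 47)*(-43 + 4)) = 480*(1/35400) - 38765/((-39*(-52))) = 4/295 - 38765/2028 = -11427563/598260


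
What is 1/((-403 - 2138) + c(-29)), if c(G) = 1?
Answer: -1/2540 ≈ -0.00039370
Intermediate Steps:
1/((-403 - 2138) + c(-29)) = 1/((-403 - 2138) + 1) = 1/(-2541 + 1) = 1/(-2540) = -1/2540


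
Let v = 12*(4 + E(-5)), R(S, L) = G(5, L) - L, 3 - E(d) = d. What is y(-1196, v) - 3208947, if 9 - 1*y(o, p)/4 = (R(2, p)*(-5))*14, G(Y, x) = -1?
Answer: -3249511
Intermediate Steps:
E(d) = 3 - d
R(S, L) = -1 - L
v = 144 (v = 12*(4 + (3 - 1*(-5))) = 12*(4 + (3 + 5)) = 12*(4 + 8) = 12*12 = 144)
y(o, p) = -244 - 280*p (y(o, p) = 36 - 4*(-1 - p)*(-5)*14 = 36 - 4*(5 + 5*p)*14 = 36 - 4*(70 + 70*p) = 36 + (-280 - 280*p) = -244 - 280*p)
y(-1196, v) - 3208947 = (-244 - 280*144) - 3208947 = (-244 - 40320) - 3208947 = -40564 - 3208947 = -3249511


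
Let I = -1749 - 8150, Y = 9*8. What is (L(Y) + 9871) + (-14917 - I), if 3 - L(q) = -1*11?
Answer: 4867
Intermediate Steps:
Y = 72
L(q) = 14 (L(q) = 3 - (-1)*11 = 3 - 1*(-11) = 3 + 11 = 14)
I = -9899
(L(Y) + 9871) + (-14917 - I) = (14 + 9871) + (-14917 - 1*(-9899)) = 9885 + (-14917 + 9899) = 9885 - 5018 = 4867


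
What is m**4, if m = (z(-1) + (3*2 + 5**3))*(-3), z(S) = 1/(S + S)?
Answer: 375878121921/16 ≈ 2.3492e+10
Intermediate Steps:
z(S) = 1/(2*S)
m = -783/2 (m = ((1/2)/(-1) + (3*2 + 5**3))*(-3) = ((1/2)*(-1) + (6 + 125))*(-3) = (-1/2 + 131)*(-3) = (261/2)*(-3) = -783/2 ≈ -391.50)
m**4 = (-783/2)**4 = 375878121921/16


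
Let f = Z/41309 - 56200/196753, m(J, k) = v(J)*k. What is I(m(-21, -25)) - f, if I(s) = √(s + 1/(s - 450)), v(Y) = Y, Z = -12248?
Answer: 4731396544/8127669677 + 4*√7383/15 ≈ 23.495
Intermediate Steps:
m(J, k) = J*k
I(s) = √(s + 1/(-450 + s))
f = -4731396544/8127669677 (f = -12248/41309 - 56200/196753 = -4731396544/8127669677 ≈ -0.58213)
I(m(-21, -25)) - f = √((1 + (-21*(-25))*(-450 - 21*(-25)))/(-450 - 21*(-25))) - 1*(-4731396544/8127669677) = √((1 + 525*(-450 + 525))/(-450 + 525)) + 4731396544/8127669677 = √((1 + 525*75)/75) + 4731396544/8127669677 = √((1 + 39375)/75) + 4731396544/8127669677 = √((1/75)*39376) + 4731396544/8127669677 = √(39376/75) + 4731396544/8127669677 = 4*√7383/15 + 4731396544/8127669677 = 4731396544/8127669677 + 4*√7383/15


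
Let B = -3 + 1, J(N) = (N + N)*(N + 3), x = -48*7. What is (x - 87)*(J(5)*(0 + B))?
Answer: 67680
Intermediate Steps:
x = -336
J(N) = 2*N*(3 + N) (J(N) = (2*N)*(3 + N) = 2*N*(3 + N))
B = -2
(x - 87)*(J(5)*(0 + B)) = (-336 - 87)*((2*5*(3 + 5))*(0 - 2)) = -423*2*5*8*(-2) = -33840*(-2) = -423*(-160) = 67680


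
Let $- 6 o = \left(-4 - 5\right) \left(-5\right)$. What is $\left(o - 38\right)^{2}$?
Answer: $\frac{8281}{4} \approx 2070.3$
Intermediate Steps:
$o = - \frac{15}{2}$ ($o = - \frac{\left(-4 - 5\right) \left(-5\right)}{6} = - \frac{\left(-9\right) \left(-5\right)}{6} = \left(- \frac{1}{6}\right) 45 = - \frac{15}{2} \approx -7.5$)
$\left(o - 38\right)^{2} = \left(- \frac{15}{2} - 38\right)^{2} = \left(- \frac{91}{2}\right)^{2} = \frac{8281}{4}$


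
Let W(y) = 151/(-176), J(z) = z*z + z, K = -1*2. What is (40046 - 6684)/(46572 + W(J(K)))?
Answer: 5871712/8196521 ≈ 0.71637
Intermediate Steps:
K = -2
J(z) = z + z² (J(z) = z² + z = z + z²)
W(y) = -151/176 (W(y) = 151*(-1/176) = -151/176)
(40046 - 6684)/(46572 + W(J(K))) = (40046 - 6684)/(46572 - 151/176) = 33362/(8196521/176) = 33362*(176/8196521) = 5871712/8196521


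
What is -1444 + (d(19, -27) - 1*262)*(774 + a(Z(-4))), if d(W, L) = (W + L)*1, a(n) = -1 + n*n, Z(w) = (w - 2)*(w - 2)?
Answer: -560074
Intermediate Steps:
Z(w) = (-2 + w)² (Z(w) = (-2 + w)*(-2 + w) = (-2 + w)²)
a(n) = -1 + n²
d(W, L) = L + W (d(W, L) = (L + W)*1 = L + W)
-1444 + (d(19, -27) - 1*262)*(774 + a(Z(-4))) = -1444 + ((-27 + 19) - 1*262)*(774 + (-1 + ((-2 - 4)²)²)) = -1444 + (-8 - 262)*(774 + (-1 + ((-6)²)²)) = -1444 - 270*(774 + (-1 + 36²)) = -1444 - 270*(774 + (-1 + 1296)) = -1444 - 270*(774 + 1295) = -1444 - 270*2069 = -1444 - 558630 = -560074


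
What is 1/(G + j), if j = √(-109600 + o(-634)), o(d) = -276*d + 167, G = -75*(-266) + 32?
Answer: 19982/399214773 - √65551/399214773 ≈ 4.9412e-5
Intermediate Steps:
G = 19982 (G = 19950 + 32 = 19982)
o(d) = 167 - 276*d
j = √65551 (j = √(-109600 + (167 - 276*(-634))) = √(-109600 + (167 + 174984)) = √(-109600 + 175151) = √65551 ≈ 256.03)
1/(G + j) = 1/(19982 + √65551)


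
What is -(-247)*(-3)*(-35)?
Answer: 25935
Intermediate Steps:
-(-247)*(-3)*(-35) = -19*39*(-35) = -741*(-35) = 25935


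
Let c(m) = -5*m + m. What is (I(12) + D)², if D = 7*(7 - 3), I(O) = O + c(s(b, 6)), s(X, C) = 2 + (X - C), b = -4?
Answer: 5184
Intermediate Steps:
s(X, C) = 2 + X - C
c(m) = -4*m
I(O) = 32 + O (I(O) = O - 4*(2 - 4 - 1*6) = O - 4*(2 - 4 - 6) = O - 4*(-8) = O + 32 = 32 + O)
D = 28 (D = 7*4 = 28)
(I(12) + D)² = ((32 + 12) + 28)² = (44 + 28)² = 72² = 5184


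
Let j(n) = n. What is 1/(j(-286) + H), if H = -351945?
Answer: -1/352231 ≈ -2.8390e-6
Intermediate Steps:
1/(j(-286) + H) = 1/(-286 - 351945) = 1/(-352231) = -1/352231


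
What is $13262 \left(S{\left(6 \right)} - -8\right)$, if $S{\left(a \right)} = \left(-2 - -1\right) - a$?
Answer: $13262$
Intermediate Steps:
$S{\left(a \right)} = -1 - a$ ($S{\left(a \right)} = \left(-2 + 1\right) - a = -1 - a$)
$13262 \left(S{\left(6 \right)} - -8\right) = 13262 \left(\left(-1 - 6\right) - -8\right) = 13262 \left(\left(-1 - 6\right) + 8\right) = 13262 \left(-7 + 8\right) = 13262 \cdot 1 = 13262$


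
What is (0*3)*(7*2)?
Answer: 0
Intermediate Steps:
(0*3)*(7*2) = 0*14 = 0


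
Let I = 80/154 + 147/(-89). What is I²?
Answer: 60202081/46963609 ≈ 1.2819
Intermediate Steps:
I = -7759/6853 (I = 80*(1/154) + 147*(-1/89) = 40/77 - 147/89 = -7759/6853 ≈ -1.1322)
I² = (-7759/6853)² = 60202081/46963609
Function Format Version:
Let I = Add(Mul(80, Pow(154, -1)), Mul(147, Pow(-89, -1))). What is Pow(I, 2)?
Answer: Rational(60202081, 46963609) ≈ 1.2819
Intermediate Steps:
I = Rational(-7759, 6853) (I = Add(Mul(80, Rational(1, 154)), Mul(147, Rational(-1, 89))) = Add(Rational(40, 77), Rational(-147, 89)) = Rational(-7759, 6853) ≈ -1.1322)
Pow(I, 2) = Pow(Rational(-7759, 6853), 2) = Rational(60202081, 46963609)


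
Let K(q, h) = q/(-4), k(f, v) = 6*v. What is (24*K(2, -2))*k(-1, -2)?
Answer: 144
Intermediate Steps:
K(q, h) = -q/4 (K(q, h) = q*(-1/4) = -q/4)
(24*K(2, -2))*k(-1, -2) = (24*(-1/4*2))*(6*(-2)) = (24*(-1/2))*(-12) = -12*(-12) = 144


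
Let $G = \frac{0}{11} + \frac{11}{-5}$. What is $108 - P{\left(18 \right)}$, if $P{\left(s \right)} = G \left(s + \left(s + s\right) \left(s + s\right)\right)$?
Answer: $\frac{14994}{5} \approx 2998.8$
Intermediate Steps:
$G = - \frac{11}{5}$ ($G = 0 \cdot \frac{1}{11} + 11 \left(- \frac{1}{5}\right) = 0 - \frac{11}{5} = - \frac{11}{5} \approx -2.2$)
$P{\left(s \right)} = - \frac{44 s^{2}}{5} - \frac{11 s}{5}$ ($P{\left(s \right)} = - \frac{11 \left(s + \left(s + s\right) \left(s + s\right)\right)}{5} = - \frac{11 \left(s + 2 s 2 s\right)}{5} = - \frac{11 \left(s + 4 s^{2}\right)}{5} = - \frac{44 s^{2}}{5} - \frac{11 s}{5}$)
$108 - P{\left(18 \right)} = 108 - \left(- \frac{11}{5}\right) 18 \left(1 + 4 \cdot 18\right) = 108 - \left(- \frac{11}{5}\right) 18 \left(1 + 72\right) = 108 - \left(- \frac{11}{5}\right) 18 \cdot 73 = 108 - - \frac{14454}{5} = 108 + \frac{14454}{5} = \frac{14994}{5}$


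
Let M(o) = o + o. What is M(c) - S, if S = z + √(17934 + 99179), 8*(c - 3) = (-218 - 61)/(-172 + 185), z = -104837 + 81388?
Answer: 1219381/52 - 83*√17 ≈ 23107.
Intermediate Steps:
z = -23449
c = 33/104 (c = 3 + ((-218 - 61)/(-172 + 185))/8 = 3 + (-279/13)/8 = 3 + (-279*1/13)/8 = 3 + (⅛)*(-279/13) = 3 - 279/104 = 33/104 ≈ 0.31731)
M(o) = 2*o
S = -23449 + 83*√17 (S = -23449 + √(17934 + 99179) = -23449 + √117113 = -23449 + 83*√17 ≈ -23107.)
M(c) - S = 2*(33/104) - (-23449 + 83*√17) = 33/52 + (23449 - 83*√17) = 1219381/52 - 83*√17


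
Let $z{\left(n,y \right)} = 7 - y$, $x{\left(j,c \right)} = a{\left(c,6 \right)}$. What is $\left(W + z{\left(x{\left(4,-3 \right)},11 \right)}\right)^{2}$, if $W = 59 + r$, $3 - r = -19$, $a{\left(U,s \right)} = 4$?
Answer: $5929$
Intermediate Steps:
$x{\left(j,c \right)} = 4$
$r = 22$ ($r = 3 - -19 = 3 + 19 = 22$)
$W = 81$ ($W = 59 + 22 = 81$)
$\left(W + z{\left(x{\left(4,-3 \right)},11 \right)}\right)^{2} = \left(81 + \left(7 - 11\right)\right)^{2} = \left(81 - 4\right)^{2} = 77^{2} = 5929$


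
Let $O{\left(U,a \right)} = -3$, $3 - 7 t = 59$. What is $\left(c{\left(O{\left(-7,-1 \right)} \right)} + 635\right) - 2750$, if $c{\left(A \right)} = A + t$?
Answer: $-2126$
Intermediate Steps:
$t = -8$ ($t = \frac{3}{7} - \frac{59}{7} = -8$)
$c{\left(A \right)} = -8 + A$ ($c{\left(A \right)} = A - 8 = -8 + A$)
$\left(c{\left(O{\left(-7,-1 \right)} \right)} + 635\right) - 2750 = \left(\left(-8 - 3\right) + 635\right) - 2750 = \left(-11 + 635\right) - 2750 = 624 - 2750 = -2126$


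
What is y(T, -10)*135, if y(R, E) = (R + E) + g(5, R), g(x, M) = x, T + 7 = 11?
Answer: -135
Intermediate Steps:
T = 4 (T = -7 + 11 = 4)
y(R, E) = 5 + E + R (y(R, E) = (R + E) + 5 = (E + R) + 5 = 5 + E + R)
y(T, -10)*135 = (5 - 10 + 4)*135 = -1*135 = -135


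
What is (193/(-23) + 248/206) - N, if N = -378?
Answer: 878455/2369 ≈ 370.81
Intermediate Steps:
(193/(-23) + 248/206) - N = (193/(-23) + 248/206) - 1*(-378) = (193*(-1/23) + 248*(1/206)) + 378 = (-193/23 + 124/103) + 378 = -17027/2369 + 378 = 878455/2369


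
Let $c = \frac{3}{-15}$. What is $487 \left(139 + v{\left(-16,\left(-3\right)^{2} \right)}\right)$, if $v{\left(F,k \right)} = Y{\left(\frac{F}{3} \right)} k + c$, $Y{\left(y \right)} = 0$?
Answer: $\frac{337978}{5} \approx 67596.0$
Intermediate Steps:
$c = - \frac{1}{5}$ ($c = 3 \left(- \frac{1}{15}\right) = - \frac{1}{5} \approx -0.2$)
$v{\left(F,k \right)} = - \frac{1}{5}$ ($v{\left(F,k \right)} = 0 k - \frac{1}{5} = 0 - \frac{1}{5} = - \frac{1}{5}$)
$487 \left(139 + v{\left(-16,\left(-3\right)^{2} \right)}\right) = 487 \left(139 - \frac{1}{5}\right) = 487 \cdot \frac{694}{5} = \frac{337978}{5}$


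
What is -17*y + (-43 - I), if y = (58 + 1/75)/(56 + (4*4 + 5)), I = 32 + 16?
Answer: -599492/5775 ≈ -103.81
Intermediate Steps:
I = 48
y = 4351/5775 (y = (58 + 1/75)/(56 + (16 + 5)) = 4351/(75*(56 + 21)) = (4351/75)/77 = (4351/75)*(1/77) = 4351/5775 ≈ 0.75342)
-17*y + (-43 - I) = -17*4351/5775 + (-43 - 1*48) = -73967/5775 + (-43 - 48) = -73967/5775 - 91 = -599492/5775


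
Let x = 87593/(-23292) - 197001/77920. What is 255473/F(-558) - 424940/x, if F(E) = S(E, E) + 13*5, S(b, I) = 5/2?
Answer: 27486936060279998/385215542505 ≈ 71355.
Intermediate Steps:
x = -2853448463/453728160 (x = 87593*(-1/23292) - 197001*1/77920 = -87593/23292 - 197001/77920 = -2853448463/453728160 ≈ -6.2889)
S(b, I) = 5/2 (S(b, I) = 5*(½) = 5/2)
F(E) = 135/2 (F(E) = 5/2 + 13*5 = 5/2 + 65 = 135/2)
255473/F(-558) - 424940/x = 255473/(135/2) - 424940/(-2853448463/453728160) = 255473*(2/135) - 424940*(-453728160/2853448463) = 510946/135 + 192807244310400/2853448463 = 27486936060279998/385215542505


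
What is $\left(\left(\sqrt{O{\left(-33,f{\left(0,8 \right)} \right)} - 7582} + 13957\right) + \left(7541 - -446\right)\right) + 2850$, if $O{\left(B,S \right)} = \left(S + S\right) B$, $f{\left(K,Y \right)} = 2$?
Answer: $24794 + i \sqrt{7714} \approx 24794.0 + 87.829 i$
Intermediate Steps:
$O{\left(B,S \right)} = 2 B S$ ($O{\left(B,S \right)} = 2 S B = 2 B S$)
$\left(\left(\sqrt{O{\left(-33,f{\left(0,8 \right)} \right)} - 7582} + 13957\right) + \left(7541 - -446\right)\right) + 2850 = \left(\left(\sqrt{2 \left(-33\right) 2 - 7582} + 13957\right) + \left(7541 - -446\right)\right) + 2850 = \left(\left(\sqrt{-132 - 7582} + 13957\right) + \left(7541 + 446\right)\right) + 2850 = \left(\left(\sqrt{-7714} + 13957\right) + 7987\right) + 2850 = \left(\left(i \sqrt{7714} + 13957\right) + 7987\right) + 2850 = \left(\left(13957 + i \sqrt{7714}\right) + 7987\right) + 2850 = \left(21944 + i \sqrt{7714}\right) + 2850 = 24794 + i \sqrt{7714}$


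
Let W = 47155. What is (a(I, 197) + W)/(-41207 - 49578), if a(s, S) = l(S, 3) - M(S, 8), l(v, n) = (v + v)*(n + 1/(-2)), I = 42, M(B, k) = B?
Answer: -47943/90785 ≈ -0.52809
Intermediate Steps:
l(v, n) = 2*v*(-½ + n) (l(v, n) = (2*v)*(n - ½) = (2*v)*(-½ + n) = 2*v*(-½ + n))
a(s, S) = 4*S (a(s, S) = S*(-1 + 2*3) - S = S*(-1 + 6) - S = S*5 - S = 5*S - S = 4*S)
(a(I, 197) + W)/(-41207 - 49578) = (4*197 + 47155)/(-41207 - 49578) = (788 + 47155)/(-90785) = 47943*(-1/90785) = -47943/90785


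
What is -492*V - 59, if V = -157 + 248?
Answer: -44831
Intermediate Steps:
V = 91
-492*V - 59 = -492*91 - 59 = -44772 - 59 = -44831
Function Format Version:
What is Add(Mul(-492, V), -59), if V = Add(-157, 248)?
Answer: -44831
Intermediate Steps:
V = 91
Add(Mul(-492, V), -59) = Add(Mul(-492, 91), -59) = Add(-44772, -59) = -44831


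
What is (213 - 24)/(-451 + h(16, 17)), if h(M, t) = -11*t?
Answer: -189/638 ≈ -0.29624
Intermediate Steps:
(213 - 24)/(-451 + h(16, 17)) = (213 - 24)/(-451 - 11*17) = 189/(-451 - 187) = 189/(-638) = 189*(-1/638) = -189/638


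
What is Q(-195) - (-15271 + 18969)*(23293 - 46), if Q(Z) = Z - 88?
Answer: -85967689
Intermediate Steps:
Q(Z) = -88 + Z
Q(-195) - (-15271 + 18969)*(23293 - 46) = (-88 - 195) - (-15271 + 18969)*(23293 - 46) = -283 - 3698*23247 = -283 - 1*85967406 = -283 - 85967406 = -85967689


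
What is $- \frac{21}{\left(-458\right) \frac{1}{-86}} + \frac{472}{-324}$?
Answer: $- \frac{100165}{18549} \approx -5.4$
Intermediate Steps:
$- \frac{21}{\left(-458\right) \frac{1}{-86}} + \frac{472}{-324} = - \frac{21}{\left(-458\right) \left(- \frac{1}{86}\right)} + 472 \left(- \frac{1}{324}\right) = - \frac{21}{\frac{229}{43}} - \frac{118}{81} = \left(-21\right) \frac{43}{229} - \frac{118}{81} = - \frac{903}{229} - \frac{118}{81} = - \frac{100165}{18549}$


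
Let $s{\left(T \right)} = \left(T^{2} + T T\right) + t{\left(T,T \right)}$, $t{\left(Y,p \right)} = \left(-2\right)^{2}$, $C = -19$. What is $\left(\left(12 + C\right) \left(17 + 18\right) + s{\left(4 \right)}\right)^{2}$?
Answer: $43681$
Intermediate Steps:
$t{\left(Y,p \right)} = 4$
$s{\left(T \right)} = 4 + 2 T^{2}$ ($s{\left(T \right)} = \left(T^{2} + T T\right) + 4 = \left(T^{2} + T^{2}\right) + 4 = 2 T^{2} + 4 = 4 + 2 T^{2}$)
$\left(\left(12 + C\right) \left(17 + 18\right) + s{\left(4 \right)}\right)^{2} = \left(\left(12 - 19\right) \left(17 + 18\right) + \left(4 + 2 \cdot 4^{2}\right)\right)^{2} = \left(\left(-7\right) 35 + \left(4 + 2 \cdot 16\right)\right)^{2} = \left(-245 + \left(4 + 32\right)\right)^{2} = \left(-245 + 36\right)^{2} = \left(-209\right)^{2} = 43681$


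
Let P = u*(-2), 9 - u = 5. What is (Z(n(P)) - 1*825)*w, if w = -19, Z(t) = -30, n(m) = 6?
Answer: 16245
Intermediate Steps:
u = 4 (u = 9 - 1*5 = 9 - 5 = 4)
P = -8 (P = 4*(-2) = -8)
(Z(n(P)) - 1*825)*w = (-30 - 1*825)*(-19) = (-30 - 825)*(-19) = -855*(-19) = 16245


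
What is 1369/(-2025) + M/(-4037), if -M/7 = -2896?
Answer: -46577453/8174925 ≈ -5.6976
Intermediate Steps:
M = 20272 (M = -7*(-2896) = 20272)
1369/(-2025) + M/(-4037) = 1369/(-2025) + 20272/(-4037) = 1369*(-1/2025) + 20272*(-1/4037) = -1369/2025 - 20272/4037 = -46577453/8174925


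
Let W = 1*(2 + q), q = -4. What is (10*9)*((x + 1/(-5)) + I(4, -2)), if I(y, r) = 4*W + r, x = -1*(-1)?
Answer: -828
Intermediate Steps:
W = -2 (W = 1*(2 - 4) = 1*(-2) = -2)
x = 1
I(y, r) = -8 + r (I(y, r) = 4*(-2) + r = -8 + r)
(10*9)*((x + 1/(-5)) + I(4, -2)) = (10*9)*((1 + 1/(-5)) + (-8 - 2)) = 90*((1 - ⅕) - 10) = 90*(⅘ - 10) = 90*(-46/5) = -828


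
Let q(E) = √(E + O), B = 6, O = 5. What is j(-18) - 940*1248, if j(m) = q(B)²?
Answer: -1173109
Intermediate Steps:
q(E) = √(5 + E) (q(E) = √(E + 5) = √(5 + E))
j(m) = 11 (j(m) = (√(5 + 6))² = (√11)² = 11)
j(-18) - 940*1248 = 11 - 940*1248 = 11 - 1173120 = -1173109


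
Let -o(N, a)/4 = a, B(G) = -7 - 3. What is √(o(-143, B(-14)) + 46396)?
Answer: 2*√11609 ≈ 215.49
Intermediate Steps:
B(G) = -10
o(N, a) = -4*a
√(o(-143, B(-14)) + 46396) = √(-4*(-10) + 46396) = √(40 + 46396) = √46436 = 2*√11609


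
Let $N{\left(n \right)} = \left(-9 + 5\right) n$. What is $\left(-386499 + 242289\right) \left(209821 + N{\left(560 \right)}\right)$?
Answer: $-29935256010$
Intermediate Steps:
$N{\left(n \right)} = - 4 n$
$\left(-386499 + 242289\right) \left(209821 + N{\left(560 \right)}\right) = \left(-386499 + 242289\right) \left(209821 - 2240\right) = - 144210 \left(209821 - 2240\right) = \left(-144210\right) 207581 = -29935256010$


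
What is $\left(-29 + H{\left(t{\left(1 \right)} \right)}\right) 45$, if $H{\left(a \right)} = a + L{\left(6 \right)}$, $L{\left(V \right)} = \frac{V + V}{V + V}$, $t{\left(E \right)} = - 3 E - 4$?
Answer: $-1575$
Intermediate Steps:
$t{\left(E \right)} = -4 - 3 E$
$L{\left(V \right)} = 1$ ($L{\left(V \right)} = \frac{2 V}{2 V} = 2 V \frac{1}{2 V} = 1$)
$H{\left(a \right)} = 1 + a$ ($H{\left(a \right)} = a + 1 = 1 + a$)
$\left(-29 + H{\left(t{\left(1 \right)} \right)}\right) 45 = \left(-29 + \left(1 - 7\right)\right) 45 = \left(-29 - 6\right) 45 = \left(-35\right) 45 = -1575$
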